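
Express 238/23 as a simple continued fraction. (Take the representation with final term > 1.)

238 = 10*23 + 8
23 = 2*8 + 7
8 = 1*7 + 1
7 = 7*1 + 0  (stop)
So 238/23 = [10; 2, 1, 7].

[10; 2, 1, 7]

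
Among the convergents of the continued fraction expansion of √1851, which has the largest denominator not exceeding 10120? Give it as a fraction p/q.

√1851 = [43; 43, 86, …] (period length 2).
Convergents:
  p_0/q_0 = 43/1
  p_1/q_1 = 1850/43
  p_2/q_2 = 159143/3699
  p_3/q_3 = 6844999/159100
q_2 = 3699 ≤ 10120 < 159100 = q_3, so the answer is 159143/3699.

159143/3699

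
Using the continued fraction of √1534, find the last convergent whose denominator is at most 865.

18369/469

√1534 = [39; 6, 78, …] (period length 2).
Convergents:
  p_0/q_0 = 39/1
  p_1/q_1 = 235/6
  p_2/q_2 = 18369/469
  p_3/q_3 = 110449/2820
q_2 = 469 ≤ 865 < 2820 = q_3, so the answer is 18369/469.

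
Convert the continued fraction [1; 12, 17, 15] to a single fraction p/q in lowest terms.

Using pₖ = aₖpₖ₋₁ + pₖ₋₂ and qₖ = aₖqₖ₋₁ + qₖ₋₂:
  k=0: a=1, p=1, q=1
  k=1: a=12, p=13, q=12
  k=2: a=17, p=222, q=205
  k=3: a=15, p=3343, q=3087

3343/3087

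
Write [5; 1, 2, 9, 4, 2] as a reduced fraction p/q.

Fold from the inside: start with 2/1.
  4 + 1/2 = 9/2
  9 + 2/9 = 83/9
  2 + 9/83 = 175/83
  1 + 83/175 = 258/175
  5 + 175/258 = 1465/258

1465/258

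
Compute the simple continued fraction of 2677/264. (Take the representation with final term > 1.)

2677 = 10·264 + 37
264 = 7·37 + 5
37 = 7·5 + 2
5 = 2·2 + 1
2 = 2·1 + 0  (stop)
So 2677/264 = [10; 7, 7, 2, 2].

[10; 7, 7, 2, 2]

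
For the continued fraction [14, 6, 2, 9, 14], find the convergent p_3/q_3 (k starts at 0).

1741/123

Using pₖ = aₖpₖ₋₁ + pₖ₋₂, qₖ = aₖqₖ₋₁ + qₖ₋₂ (with p₋₁=1, p₋₂=0, q₋₁=0, q₋₂=1):
  k=0: a=14, p=14, q=1
  k=1: a=6, p=85, q=6
  k=2: a=2, p=184, q=13
  k=3: a=9, p=1741, q=123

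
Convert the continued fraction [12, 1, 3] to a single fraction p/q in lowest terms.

Fold from the inside: start with 3/1.
  1 + 1/3 = 4/3
  12 + 3/4 = 51/4

51/4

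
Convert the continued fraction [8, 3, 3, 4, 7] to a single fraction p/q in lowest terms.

2582/311

Fold from the inside: start with 7/1.
  4 + 1/7 = 29/7
  3 + 7/29 = 94/29
  3 + 29/94 = 311/94
  8 + 94/311 = 2582/311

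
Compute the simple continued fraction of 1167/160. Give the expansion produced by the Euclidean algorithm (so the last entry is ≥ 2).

[7; 3, 2, 2, 9]

1167 = 7·160 + 47
160 = 3·47 + 19
47 = 2·19 + 9
19 = 2·9 + 1
9 = 9·1 + 0  (stop)
So 1167/160 = [7; 3, 2, 2, 9].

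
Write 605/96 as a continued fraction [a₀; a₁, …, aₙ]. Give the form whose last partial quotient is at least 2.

605 = 6·96 + 29
96 = 3·29 + 9
29 = 3·9 + 2
9 = 4·2 + 1
2 = 2·1 + 0  (stop)
So 605/96 = [6; 3, 3, 4, 2].

[6; 3, 3, 4, 2]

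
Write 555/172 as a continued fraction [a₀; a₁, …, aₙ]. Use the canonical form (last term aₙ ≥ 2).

[3; 4, 2, 2, 3, 2]

555 = 3×172 + 39
172 = 4×39 + 16
39 = 2×16 + 7
16 = 2×7 + 2
7 = 3×2 + 1
2 = 2×1 + 0  (stop)
So 555/172 = [3; 4, 2, 2, 3, 2].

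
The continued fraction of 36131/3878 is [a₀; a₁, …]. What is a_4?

36131 = 9·3878 + 1229   →  a_0 = 9
3878 = 3·1229 + 191   →  a_1 = 3
1229 = 6·191 + 83   →  a_2 = 6
191 = 2·83 + 25   →  a_3 = 2
83 = 3·25 + 8   →  a_4 = 3

3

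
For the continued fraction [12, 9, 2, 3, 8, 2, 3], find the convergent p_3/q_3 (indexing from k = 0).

Using pₖ = aₖpₖ₋₁ + pₖ₋₂, qₖ = aₖqₖ₋₁ + qₖ₋₂ (with p₋₁=1, p₋₂=0, q₋₁=0, q₋₂=1):
  k=0: a=12, p=12, q=1
  k=1: a=9, p=109, q=9
  k=2: a=2, p=230, q=19
  k=3: a=3, p=799, q=66

799/66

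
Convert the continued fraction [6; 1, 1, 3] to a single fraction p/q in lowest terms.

Fold from the inside: start with 3/1.
  1 + 1/3 = 4/3
  1 + 3/4 = 7/4
  6 + 4/7 = 46/7

46/7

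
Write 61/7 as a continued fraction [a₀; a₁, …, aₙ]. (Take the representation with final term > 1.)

61 = 8*7 + 5
7 = 1*5 + 2
5 = 2*2 + 1
2 = 2*1 + 0  (stop)
So 61/7 = [8; 1, 2, 2].

[8; 1, 2, 2]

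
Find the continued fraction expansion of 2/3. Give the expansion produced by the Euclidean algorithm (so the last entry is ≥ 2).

[0; 1, 2]

2 = 0·3 + 2
3 = 1·2 + 1
2 = 2·1 + 0  (stop)
So 2/3 = [0; 1, 2].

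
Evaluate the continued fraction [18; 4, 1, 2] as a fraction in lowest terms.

Fold from the inside: start with 2/1.
  1 + 1/2 = 3/2
  4 + 2/3 = 14/3
  18 + 3/14 = 255/14

255/14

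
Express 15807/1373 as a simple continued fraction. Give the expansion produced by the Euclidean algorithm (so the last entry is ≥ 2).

[11; 1, 1, 19, 8, 1, 3]

15807 = 11·1373 + 704
1373 = 1·704 + 669
704 = 1·669 + 35
669 = 19·35 + 4
35 = 8·4 + 3
4 = 1·3 + 1
3 = 3·1 + 0  (stop)
So 15807/1373 = [11; 1, 1, 19, 8, 1, 3].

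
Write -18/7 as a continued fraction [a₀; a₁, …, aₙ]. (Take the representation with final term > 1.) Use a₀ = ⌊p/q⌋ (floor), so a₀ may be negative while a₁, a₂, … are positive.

[-3; 2, 3]

-18 = -3×7 + 3
7 = 2×3 + 1
3 = 3×1 + 0  (stop)
So -18/7 = [-3; 2, 3].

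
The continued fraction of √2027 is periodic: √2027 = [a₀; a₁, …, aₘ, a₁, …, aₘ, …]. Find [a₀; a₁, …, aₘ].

[45; 45, 90]

a₀ = ⌊√2027⌋ = 45.
With m₀=0, d₀=1 and mₖ₊₁ = dₖaₖ − mₖ, dₖ₊₁ = (n − mₖ₊₁²)/dₖ, aₖ₊₁ = ⌊(a₀+mₖ₊₁)/dₖ₊₁⌋:
  k=1: m=45, d=2, a=45
  k=2: m=45, d=1, a=90
d=1 and a=2a₀=90 at k=2, so the next step gives (m, d) = (45, 2) again — its k=1 value — and the period has length 2.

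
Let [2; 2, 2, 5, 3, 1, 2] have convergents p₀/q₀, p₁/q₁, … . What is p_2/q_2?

12/5

Using pₖ = aₖpₖ₋₁ + pₖ₋₂, qₖ = aₖqₖ₋₁ + qₖ₋₂ (with p₋₁=1, p₋₂=0, q₋₁=0, q₋₂=1):
  k=0: a=2, p=2, q=1
  k=1: a=2, p=5, q=2
  k=2: a=2, p=12, q=5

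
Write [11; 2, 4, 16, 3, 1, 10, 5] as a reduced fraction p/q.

Fold from the inside: start with 5/1.
  10 + 1/5 = 51/5
  1 + 5/51 = 56/51
  3 + 51/56 = 219/56
  16 + 56/219 = 3560/219
  4 + 219/3560 = 14459/3560
  2 + 3560/14459 = 32478/14459
  11 + 14459/32478 = 371717/32478

371717/32478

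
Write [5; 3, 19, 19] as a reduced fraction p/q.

5887/1105

Using pₖ = aₖpₖ₋₁ + pₖ₋₂ and qₖ = aₖqₖ₋₁ + qₖ₋₂:
  k=0: a=5, p=5, q=1
  k=1: a=3, p=16, q=3
  k=2: a=19, p=309, q=58
  k=3: a=19, p=5887, q=1105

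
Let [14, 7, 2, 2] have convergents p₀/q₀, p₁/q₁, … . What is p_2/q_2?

Using pₖ = aₖpₖ₋₁ + pₖ₋₂, qₖ = aₖqₖ₋₁ + qₖ₋₂ (with p₋₁=1, p₋₂=0, q₋₁=0, q₋₂=1):
  k=0: a=14, p=14, q=1
  k=1: a=7, p=99, q=7
  k=2: a=2, p=212, q=15

212/15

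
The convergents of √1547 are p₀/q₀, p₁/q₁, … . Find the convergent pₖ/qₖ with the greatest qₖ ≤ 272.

√1547 = [39; 3, 78, …] (period length 2).
Convergents:
  p_0/q_0 = 39/1
  p_1/q_1 = 118/3
  p_2/q_2 = 9243/235
  p_3/q_3 = 27847/708
q_2 = 235 ≤ 272 < 708 = q_3, so the answer is 9243/235.

9243/235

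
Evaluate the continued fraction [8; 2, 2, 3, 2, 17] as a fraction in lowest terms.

5719/680

Fold from the inside: start with 17/1.
  2 + 1/17 = 35/17
  3 + 17/35 = 122/35
  2 + 35/122 = 279/122
  2 + 122/279 = 680/279
  8 + 279/680 = 5719/680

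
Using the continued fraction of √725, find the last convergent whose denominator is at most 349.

√725 = [26; 1, 12, 2, 12, 1, 52, …] (period length 6).
Convergents:
  p_0/q_0 = 26/1
  p_1/q_1 = 27/1
  p_2/q_2 = 350/13
  p_3/q_3 = 727/27
  p_4/q_4 = 9074/337
  p_5/q_5 = 9801/364
q_4 = 337 ≤ 349 < 364 = q_5, so the answer is 9074/337.

9074/337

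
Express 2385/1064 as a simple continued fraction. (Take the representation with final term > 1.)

[2; 4, 7, 7, 5]

2385 = 2·1064 + 257
1064 = 4·257 + 36
257 = 7·36 + 5
36 = 7·5 + 1
5 = 5·1 + 0  (stop)
So 2385/1064 = [2; 4, 7, 7, 5].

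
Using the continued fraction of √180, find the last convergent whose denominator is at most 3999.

51841/3864

√180 = [13; 2, 2, 2, 26, …] (period length 4).
Convergents:
  p_0/q_0 = 13/1
  p_1/q_1 = 27/2
  p_2/q_2 = 67/5
  p_3/q_3 = 161/12
  p_4/q_4 = 4253/317
  p_5/q_5 = 8667/646
  p_6/q_6 = 21587/1609
  p_7/q_7 = 51841/3864
  p_8/q_8 = 1369453/102073
q_7 = 3864 ≤ 3999 < 102073 = q_8, so the answer is 51841/3864.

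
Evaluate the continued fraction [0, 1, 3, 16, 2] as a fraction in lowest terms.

Fold from the inside: start with 2/1.
  16 + 1/2 = 33/2
  3 + 2/33 = 101/33
  1 + 33/101 = 134/101
  0 + 101/134 = 101/134

101/134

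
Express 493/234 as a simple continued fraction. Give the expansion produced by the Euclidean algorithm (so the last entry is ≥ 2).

[2; 9, 2, 1, 3, 2]

493 = 2·234 + 25
234 = 9·25 + 9
25 = 2·9 + 7
9 = 1·7 + 2
7 = 3·2 + 1
2 = 2·1 + 0  (stop)
So 493/234 = [2; 9, 2, 1, 3, 2].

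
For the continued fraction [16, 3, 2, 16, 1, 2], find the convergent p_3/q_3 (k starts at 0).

1873/115

Using pₖ = aₖpₖ₋₁ + pₖ₋₂, qₖ = aₖqₖ₋₁ + qₖ₋₂ (with p₋₁=1, p₋₂=0, q₋₁=0, q₋₂=1):
  k=0: a=16, p=16, q=1
  k=1: a=3, p=49, q=3
  k=2: a=2, p=114, q=7
  k=3: a=16, p=1873, q=115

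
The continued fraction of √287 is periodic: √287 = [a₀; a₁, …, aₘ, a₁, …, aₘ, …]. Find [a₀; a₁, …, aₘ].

a₀ = ⌊√287⌋ = 16.
With m₀=0, d₀=1 and mₖ₊₁ = dₖaₖ − mₖ, dₖ₊₁ = (n − mₖ₊₁²)/dₖ, aₖ₊₁ = ⌊(a₀+mₖ₊₁)/dₖ₊₁⌋:
  k=1: m=16, d=31, a=1
  k=2: m=15, d=2, a=15
  k=3: m=15, d=31, a=1
  k=4: m=16, d=1, a=32
d=1 and a=2a₀=32 at k=4, so the next step gives (m, d) = (16, 31) again — its k=1 value — and the period has length 4.

[16; 1, 15, 1, 32]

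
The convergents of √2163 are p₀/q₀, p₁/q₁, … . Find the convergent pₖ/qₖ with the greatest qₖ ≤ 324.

5767/124

√2163 = [46; 1, 1, 30, 1, 1, 92, …] (period length 6).
Convergents:
  p_0/q_0 = 46/1
  p_1/q_1 = 47/1
  p_2/q_2 = 93/2
  p_3/q_3 = 2837/61
  p_4/q_4 = 2930/63
  p_5/q_5 = 5767/124
  p_6/q_6 = 533494/11471
q_5 = 124 ≤ 324 < 11471 = q_6, so the answer is 5767/124.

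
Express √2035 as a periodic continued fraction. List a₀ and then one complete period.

[45; 9, 90]

a₀ = ⌊√2035⌋ = 45.
With m₀=0, d₀=1 and mₖ₊₁ = dₖaₖ − mₖ, dₖ₊₁ = (n − mₖ₊₁²)/dₖ, aₖ₊₁ = ⌊(a₀+mₖ₊₁)/dₖ₊₁⌋:
  k=1: m=45, d=10, a=9
  k=2: m=45, d=1, a=90
d=1 and a=2a₀=90 at k=2, so the next step gives (m, d) = (45, 10) again — its k=1 value — and the period has length 2.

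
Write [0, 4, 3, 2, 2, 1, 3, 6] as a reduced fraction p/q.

558/2395

Fold from the inside: start with 6/1.
  3 + 1/6 = 19/6
  1 + 6/19 = 25/19
  2 + 19/25 = 69/25
  2 + 25/69 = 163/69
  3 + 69/163 = 558/163
  4 + 163/558 = 2395/558
  0 + 558/2395 = 558/2395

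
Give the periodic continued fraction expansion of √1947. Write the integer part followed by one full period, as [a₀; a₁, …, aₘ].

a₀ = ⌊√1947⌋ = 44.
With m₀=0, d₀=1 and mₖ₊₁ = dₖaₖ − mₖ, dₖ₊₁ = (n − mₖ₊₁²)/dₖ, aₖ₊₁ = ⌊(a₀+mₖ₊₁)/dₖ₊₁⌋:
  k=1: m=44, d=11, a=8
  k=2: m=44, d=1, a=88
d=1 and a=2a₀=88 at k=2, so the next step gives (m, d) = (44, 11) again — its k=1 value — and the period has length 2.

[44; 8, 88]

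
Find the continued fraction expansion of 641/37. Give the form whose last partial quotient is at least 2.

[17; 3, 12]

641 = 17·37 + 12
37 = 3·12 + 1
12 = 12·1 + 0  (stop)
So 641/37 = [17; 3, 12].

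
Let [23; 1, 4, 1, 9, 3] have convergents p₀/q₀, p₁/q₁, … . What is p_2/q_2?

119/5

Using pₖ = aₖpₖ₋₁ + pₖ₋₂, qₖ = aₖqₖ₋₁ + qₖ₋₂ (with p₋₁=1, p₋₂=0, q₋₁=0, q₋₂=1):
  k=0: a=23, p=23, q=1
  k=1: a=1, p=24, q=1
  k=2: a=4, p=119, q=5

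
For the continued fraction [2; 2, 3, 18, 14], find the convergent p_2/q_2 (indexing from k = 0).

17/7

Using pₖ = aₖpₖ₋₁ + pₖ₋₂, qₖ = aₖqₖ₋₁ + qₖ₋₂ (with p₋₁=1, p₋₂=0, q₋₁=0, q₋₂=1):
  k=0: a=2, p=2, q=1
  k=1: a=2, p=5, q=2
  k=2: a=3, p=17, q=7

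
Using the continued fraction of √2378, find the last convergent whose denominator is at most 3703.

81047/1662

√2378 = [48; 1, 3, 3, 1, 96, …] (period length 5).
Convergents:
  p_0/q_0 = 48/1
  p_1/q_1 = 49/1
  p_2/q_2 = 195/4
  p_3/q_3 = 634/13
  p_4/q_4 = 829/17
  p_5/q_5 = 80218/1645
  p_6/q_6 = 81047/1662
  p_7/q_7 = 323359/6631
q_6 = 1662 ≤ 3703 < 6631 = q_7, so the answer is 81047/1662.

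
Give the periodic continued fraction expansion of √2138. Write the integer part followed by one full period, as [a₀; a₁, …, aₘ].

[46; 4, 5, 5, 4, 92]

a₀ = ⌊√2138⌋ = 46.
With m₀=0, d₀=1 and mₖ₊₁ = dₖaₖ − mₖ, dₖ₊₁ = (n − mₖ₊₁²)/dₖ, aₖ₊₁ = ⌊(a₀+mₖ₊₁)/dₖ₊₁⌋:
  k=1: m=46, d=22, a=4
  k=2: m=42, d=17, a=5
  k=3: m=43, d=17, a=5
  k=4: m=42, d=22, a=4
  k=5: m=46, d=1, a=92
d=1 and a=2a₀=92 at k=5, so the next step gives (m, d) = (46, 22) again — its k=1 value — and the period has length 5.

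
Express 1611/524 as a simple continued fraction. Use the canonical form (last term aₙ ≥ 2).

[3; 13, 2, 3, 2, 2]

1611 = 3×524 + 39
524 = 13×39 + 17
39 = 2×17 + 5
17 = 3×5 + 2
5 = 2×2 + 1
2 = 2×1 + 0  (stop)
So 1611/524 = [3; 13, 2, 3, 2, 2].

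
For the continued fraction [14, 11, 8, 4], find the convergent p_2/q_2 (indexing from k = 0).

Using pₖ = aₖpₖ₋₁ + pₖ₋₂, qₖ = aₖqₖ₋₁ + qₖ₋₂ (with p₋₁=1, p₋₂=0, q₋₁=0, q₋₂=1):
  k=0: a=14, p=14, q=1
  k=1: a=11, p=155, q=11
  k=2: a=8, p=1254, q=89

1254/89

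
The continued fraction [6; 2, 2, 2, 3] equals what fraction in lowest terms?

263/41

Using pₖ = aₖpₖ₋₁ + pₖ₋₂ and qₖ = aₖqₖ₋₁ + qₖ₋₂:
  k=0: a=6, p=6, q=1
  k=1: a=2, p=13, q=2
  k=2: a=2, p=32, q=5
  k=3: a=2, p=77, q=12
  k=4: a=3, p=263, q=41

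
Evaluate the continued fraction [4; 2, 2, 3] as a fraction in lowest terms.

75/17

Using pₖ = aₖpₖ₋₁ + pₖ₋₂ and qₖ = aₖqₖ₋₁ + qₖ₋₂:
  k=0: a=4, p=4, q=1
  k=1: a=2, p=9, q=2
  k=2: a=2, p=22, q=5
  k=3: a=3, p=75, q=17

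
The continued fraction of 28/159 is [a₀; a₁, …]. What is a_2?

1

28 = 0·159 + 28   →  a_0 = 0
159 = 5·28 + 19   →  a_1 = 5
28 = 1·19 + 9   →  a_2 = 1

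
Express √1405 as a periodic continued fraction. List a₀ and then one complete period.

a₀ = ⌊√1405⌋ = 37.

[37; 2, 14, 2, 74]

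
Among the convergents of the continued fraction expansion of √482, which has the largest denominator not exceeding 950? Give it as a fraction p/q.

√482 = [21; 1, 20, 1, 42, …] (period length 4).
Convergents:
  p_0/q_0 = 21/1
  p_1/q_1 = 22/1
  p_2/q_2 = 461/21
  p_3/q_3 = 483/22
  p_4/q_4 = 20747/945
  p_5/q_5 = 21230/967
q_4 = 945 ≤ 950 < 967 = q_5, so the answer is 20747/945.

20747/945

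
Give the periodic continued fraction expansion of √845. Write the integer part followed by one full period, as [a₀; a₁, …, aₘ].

a₀ = ⌊√845⌋ = 29.
With m₀=0, d₀=1 and mₖ₊₁ = dₖaₖ − mₖ, dₖ₊₁ = (n − mₖ₊₁²)/dₖ, aₖ₊₁ = ⌊(a₀+mₖ₊₁)/dₖ₊₁⌋:
  k=1: m=29, d=4, a=14
  k=2: m=27, d=29, a=1
  k=3: m=2, d=29, a=1
  k=4: m=27, d=4, a=14
  k=5: m=29, d=1, a=58
d=1 and a=2a₀=58 at k=5, so the next step gives (m, d) = (29, 4) again — its k=1 value — and the period has length 5.

[29; 14, 1, 1, 14, 58]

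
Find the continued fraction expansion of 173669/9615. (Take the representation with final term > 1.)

[18; 16, 19, 3, 10]

173669 = 18·9615 + 599
9615 = 16·599 + 31
599 = 19·31 + 10
31 = 3·10 + 1
10 = 10·1 + 0  (stop)
So 173669/9615 = [18; 16, 19, 3, 10].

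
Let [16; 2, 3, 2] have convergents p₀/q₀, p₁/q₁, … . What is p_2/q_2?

115/7

Using pₖ = aₖpₖ₋₁ + pₖ₋₂, qₖ = aₖqₖ₋₁ + qₖ₋₂ (with p₋₁=1, p₋₂=0, q₋₁=0, q₋₂=1):
  k=0: a=16, p=16, q=1
  k=1: a=2, p=33, q=2
  k=2: a=3, p=115, q=7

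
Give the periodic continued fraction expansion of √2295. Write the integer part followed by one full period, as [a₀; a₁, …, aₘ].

[47; 1, 9, 1, 1, 1, 9, 1, 94]

a₀ = ⌊√2295⌋ = 47.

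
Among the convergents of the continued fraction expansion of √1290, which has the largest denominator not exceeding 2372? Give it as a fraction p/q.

√1290 = [35; 1, 10, 1, 70, …] (period length 4).
Convergents:
  p_0/q_0 = 35/1
  p_1/q_1 = 36/1
  p_2/q_2 = 395/11
  p_3/q_3 = 431/12
  p_4/q_4 = 30565/851
  p_5/q_5 = 30996/863
  p_6/q_6 = 340525/9481
q_5 = 863 ≤ 2372 < 9481 = q_6, so the answer is 30996/863.

30996/863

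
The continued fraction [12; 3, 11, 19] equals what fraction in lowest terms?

7998/649

Fold from the inside: start with 19/1.
  11 + 1/19 = 210/19
  3 + 19/210 = 649/210
  12 + 210/649 = 7998/649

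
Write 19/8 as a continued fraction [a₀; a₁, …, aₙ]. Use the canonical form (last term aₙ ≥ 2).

[2; 2, 1, 2]

19 = 2*8 + 3
8 = 2*3 + 2
3 = 1*2 + 1
2 = 2*1 + 0  (stop)
So 19/8 = [2; 2, 1, 2].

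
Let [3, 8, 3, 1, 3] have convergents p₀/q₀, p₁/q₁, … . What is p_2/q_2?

78/25

Using pₖ = aₖpₖ₋₁ + pₖ₋₂, qₖ = aₖqₖ₋₁ + qₖ₋₂ (with p₋₁=1, p₋₂=0, q₋₁=0, q₋₂=1):
  k=0: a=3, p=3, q=1
  k=1: a=8, p=25, q=8
  k=2: a=3, p=78, q=25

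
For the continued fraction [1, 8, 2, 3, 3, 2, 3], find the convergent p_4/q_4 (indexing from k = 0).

Using pₖ = aₖpₖ₋₁ + pₖ₋₂, qₖ = aₖqₖ₋₁ + qₖ₋₂ (with p₋₁=1, p₋₂=0, q₋₁=0, q₋₂=1):
  k=0: a=1, p=1, q=1
  k=1: a=8, p=9, q=8
  k=2: a=2, p=19, q=17
  k=3: a=3, p=66, q=59
  k=4: a=3, p=217, q=194

217/194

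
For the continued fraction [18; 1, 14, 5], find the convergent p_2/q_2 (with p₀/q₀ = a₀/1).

Using pₖ = aₖpₖ₋₁ + pₖ₋₂, qₖ = aₖqₖ₋₁ + qₖ₋₂ (with p₋₁=1, p₋₂=0, q₋₁=0, q₋₂=1):
  k=0: a=18, p=18, q=1
  k=1: a=1, p=19, q=1
  k=2: a=14, p=284, q=15

284/15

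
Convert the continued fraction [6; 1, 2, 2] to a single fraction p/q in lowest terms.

Fold from the inside: start with 2/1.
  2 + 1/2 = 5/2
  1 + 2/5 = 7/5
  6 + 5/7 = 47/7

47/7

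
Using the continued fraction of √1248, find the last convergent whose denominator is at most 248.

5617/159

√1248 = [35; 3, 17, 3, 70, …] (period length 4).
Convergents:
  p_0/q_0 = 35/1
  p_1/q_1 = 106/3
  p_2/q_2 = 1837/52
  p_3/q_3 = 5617/159
  p_4/q_4 = 395027/11182
q_3 = 159 ≤ 248 < 11182 = q_4, so the answer is 5617/159.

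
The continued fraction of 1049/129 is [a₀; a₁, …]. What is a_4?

2

1049 = 8·129 + 17   →  a_0 = 8
129 = 7·17 + 10   →  a_1 = 7
17 = 1·10 + 7   →  a_2 = 1
10 = 1·7 + 3   →  a_3 = 1
7 = 2·3 + 1   →  a_4 = 2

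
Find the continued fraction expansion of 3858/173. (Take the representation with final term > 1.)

3858 = 22*173 + 52
173 = 3*52 + 17
52 = 3*17 + 1
17 = 17*1 + 0  (stop)
So 3858/173 = [22; 3, 3, 17].

[22; 3, 3, 17]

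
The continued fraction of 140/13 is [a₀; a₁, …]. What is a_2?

140 = 10·13 + 10   →  a_0 = 10
13 = 1·10 + 3   →  a_1 = 1
10 = 3·3 + 1   →  a_2 = 3

3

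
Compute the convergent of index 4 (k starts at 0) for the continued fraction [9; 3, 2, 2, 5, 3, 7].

Using pₖ = aₖpₖ₋₁ + pₖ₋₂, qₖ = aₖqₖ₋₁ + qₖ₋₂ (with p₋₁=1, p₋₂=0, q₋₁=0, q₋₂=1):
  k=0: a=9, p=9, q=1
  k=1: a=3, p=28, q=3
  k=2: a=2, p=65, q=7
  k=3: a=2, p=158, q=17
  k=4: a=5, p=855, q=92

855/92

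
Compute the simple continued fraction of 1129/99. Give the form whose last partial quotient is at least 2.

[11; 2, 2, 9, 2]

1129 = 11*99 + 40
99 = 2*40 + 19
40 = 2*19 + 2
19 = 9*2 + 1
2 = 2*1 + 0  (stop)
So 1129/99 = [11; 2, 2, 9, 2].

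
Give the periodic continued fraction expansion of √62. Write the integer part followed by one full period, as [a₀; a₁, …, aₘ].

[7; 1, 6, 1, 14]

a₀ = ⌊√62⌋ = 7.
With m₀=0, d₀=1 and mₖ₊₁ = dₖaₖ − mₖ, dₖ₊₁ = (n − mₖ₊₁²)/dₖ, aₖ₊₁ = ⌊(a₀+mₖ₊₁)/dₖ₊₁⌋:
  k=1: m=7, d=13, a=1
  k=2: m=6, d=2, a=6
  k=3: m=6, d=13, a=1
  k=4: m=7, d=1, a=14
d=1 and a=2a₀=14 at k=4, so the next step gives (m, d) = (7, 13) again — its k=1 value — and the period has length 4.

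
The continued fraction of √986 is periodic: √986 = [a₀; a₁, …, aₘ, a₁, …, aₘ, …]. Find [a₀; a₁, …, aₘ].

a₀ = ⌊√986⌋ = 31.
With m₀=0, d₀=1 and mₖ₊₁ = dₖaₖ − mₖ, dₖ₊₁ = (n − mₖ₊₁²)/dₖ, aₖ₊₁ = ⌊(a₀+mₖ₊₁)/dₖ₊₁⌋:
  k=1: m=31, d=25, a=2
  k=2: m=19, d=25, a=2
  k=3: m=31, d=1, a=62
d=1 and a=2a₀=62 at k=3, so the next step gives (m, d) = (31, 25) again — its k=1 value — and the period has length 3.

[31; 2, 2, 62]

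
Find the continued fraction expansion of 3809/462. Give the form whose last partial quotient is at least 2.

3809 = 8*462 + 113
462 = 4*113 + 10
113 = 11*10 + 3
10 = 3*3 + 1
3 = 3*1 + 0  (stop)
So 3809/462 = [8; 4, 11, 3, 3].

[8; 4, 11, 3, 3]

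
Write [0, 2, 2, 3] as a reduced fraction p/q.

Fold from the inside: start with 3/1.
  2 + 1/3 = 7/3
  2 + 3/7 = 17/7
  0 + 7/17 = 7/17

7/17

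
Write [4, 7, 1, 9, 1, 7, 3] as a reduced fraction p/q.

Fold from the inside: start with 3/1.
  7 + 1/3 = 22/3
  1 + 3/22 = 25/22
  9 + 22/25 = 247/25
  1 + 25/247 = 272/247
  7 + 247/272 = 2151/272
  4 + 272/2151 = 8876/2151

8876/2151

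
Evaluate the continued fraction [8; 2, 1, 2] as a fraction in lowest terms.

67/8

Fold from the inside: start with 2/1.
  1 + 1/2 = 3/2
  2 + 2/3 = 8/3
  8 + 3/8 = 67/8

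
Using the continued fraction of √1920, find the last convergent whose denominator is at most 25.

√1920 = [43; 1, 4, 2, 21, 2, 4, 1, 86, …] (period length 8).
Convergents:
  p_0/q_0 = 43/1
  p_1/q_1 = 44/1
  p_2/q_2 = 219/5
  p_3/q_3 = 482/11
  p_4/q_4 = 10341/236
q_3 = 11 ≤ 25 < 236 = q_4, so the answer is 482/11.

482/11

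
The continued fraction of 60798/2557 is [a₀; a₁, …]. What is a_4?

60798 = 23·2557 + 1987   →  a_0 = 23
2557 = 1·1987 + 570   →  a_1 = 1
1987 = 3·570 + 277   →  a_2 = 3
570 = 2·277 + 16   →  a_3 = 2
277 = 17·16 + 5   →  a_4 = 17

17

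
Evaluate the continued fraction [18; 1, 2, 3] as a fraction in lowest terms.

Using pₖ = aₖpₖ₋₁ + pₖ₋₂ and qₖ = aₖqₖ₋₁ + qₖ₋₂:
  k=0: a=18, p=18, q=1
  k=1: a=1, p=19, q=1
  k=2: a=2, p=56, q=3
  k=3: a=3, p=187, q=10

187/10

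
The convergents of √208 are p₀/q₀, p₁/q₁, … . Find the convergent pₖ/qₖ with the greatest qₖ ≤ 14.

√208 = [14; 2, 2, 1, 2, 2, 28, …] (period length 6).
Convergents:
  p_0/q_0 = 14/1
  p_1/q_1 = 29/2
  p_2/q_2 = 72/5
  p_3/q_3 = 101/7
  p_4/q_4 = 274/19
q_3 = 7 ≤ 14 < 19 = q_4, so the answer is 101/7.

101/7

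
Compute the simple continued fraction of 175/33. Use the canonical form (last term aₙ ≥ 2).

[5; 3, 3, 3]

175 = 5*33 + 10
33 = 3*10 + 3
10 = 3*3 + 1
3 = 3*1 + 0  (stop)
So 175/33 = [5; 3, 3, 3].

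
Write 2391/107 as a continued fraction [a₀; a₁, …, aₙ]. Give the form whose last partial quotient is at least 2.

[22; 2, 1, 8, 4]

2391 = 22·107 + 37
107 = 2·37 + 33
37 = 1·33 + 4
33 = 8·4 + 1
4 = 4·1 + 0  (stop)
So 2391/107 = [22; 2, 1, 8, 4].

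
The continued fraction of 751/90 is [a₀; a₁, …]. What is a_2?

1

751 = 8·90 + 31   →  a_0 = 8
90 = 2·31 + 28   →  a_1 = 2
31 = 1·28 + 3   →  a_2 = 1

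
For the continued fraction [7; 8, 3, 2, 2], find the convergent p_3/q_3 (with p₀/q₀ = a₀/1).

413/58

Using pₖ = aₖpₖ₋₁ + pₖ₋₂, qₖ = aₖqₖ₋₁ + qₖ₋₂ (with p₋₁=1, p₋₂=0, q₋₁=0, q₋₂=1):
  k=0: a=7, p=7, q=1
  k=1: a=8, p=57, q=8
  k=2: a=3, p=178, q=25
  k=3: a=2, p=413, q=58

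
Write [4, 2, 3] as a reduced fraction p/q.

Fold from the inside: start with 3/1.
  2 + 1/3 = 7/3
  4 + 3/7 = 31/7

31/7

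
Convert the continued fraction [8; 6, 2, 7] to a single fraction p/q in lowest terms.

791/97

Fold from the inside: start with 7/1.
  2 + 1/7 = 15/7
  6 + 7/15 = 97/15
  8 + 15/97 = 791/97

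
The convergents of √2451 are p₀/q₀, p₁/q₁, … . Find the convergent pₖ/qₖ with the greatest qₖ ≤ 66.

√2451 = [49; 1, 1, 32, 1, 1, 98, …] (period length 6).
Convergents:
  p_0/q_0 = 49/1
  p_1/q_1 = 50/1
  p_2/q_2 = 99/2
  p_3/q_3 = 3218/65
  p_4/q_4 = 3317/67
q_3 = 65 ≤ 66 < 67 = q_4, so the answer is 3218/65.

3218/65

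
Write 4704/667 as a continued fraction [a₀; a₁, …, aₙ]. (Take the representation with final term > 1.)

[7; 19, 17, 2]

4704 = 7*667 + 35
667 = 19*35 + 2
35 = 17*2 + 1
2 = 2*1 + 0  (stop)
So 4704/667 = [7; 19, 17, 2].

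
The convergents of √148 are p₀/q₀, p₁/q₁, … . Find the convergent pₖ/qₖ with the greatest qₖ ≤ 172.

1764/145

√148 = [12; 6, 24, …] (period length 2).
Convergents:
  p_0/q_0 = 12/1
  p_1/q_1 = 73/6
  p_2/q_2 = 1764/145
  p_3/q_3 = 10657/876
q_2 = 145 ≤ 172 < 876 = q_3, so the answer is 1764/145.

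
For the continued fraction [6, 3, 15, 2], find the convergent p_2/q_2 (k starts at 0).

291/46

Using pₖ = aₖpₖ₋₁ + pₖ₋₂, qₖ = aₖqₖ₋₁ + qₖ₋₂ (with p₋₁=1, p₋₂=0, q₋₁=0, q₋₂=1):
  k=0: a=6, p=6, q=1
  k=1: a=3, p=19, q=3
  k=2: a=15, p=291, q=46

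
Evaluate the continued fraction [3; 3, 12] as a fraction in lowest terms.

123/37

Using pₖ = aₖpₖ₋₁ + pₖ₋₂ and qₖ = aₖqₖ₋₁ + qₖ₋₂:
  k=0: a=3, p=3, q=1
  k=1: a=3, p=10, q=3
  k=2: a=12, p=123, q=37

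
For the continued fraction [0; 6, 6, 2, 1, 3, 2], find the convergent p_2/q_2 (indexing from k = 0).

Using pₖ = aₖpₖ₋₁ + pₖ₋₂, qₖ = aₖqₖ₋₁ + qₖ₋₂ (with p₋₁=1, p₋₂=0, q₋₁=0, q₋₂=1):
  k=0: a=0, p=0, q=1
  k=1: a=6, p=1, q=6
  k=2: a=6, p=6, q=37

6/37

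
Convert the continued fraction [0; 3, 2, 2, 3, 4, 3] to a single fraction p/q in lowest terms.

Fold from the inside: start with 3/1.
  4 + 1/3 = 13/3
  3 + 3/13 = 42/13
  2 + 13/42 = 97/42
  2 + 42/97 = 236/97
  3 + 97/236 = 805/236
  0 + 236/805 = 236/805

236/805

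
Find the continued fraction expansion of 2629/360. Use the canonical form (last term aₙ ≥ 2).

2629 = 7·360 + 109
360 = 3·109 + 33
109 = 3·33 + 10
33 = 3·10 + 3
10 = 3·3 + 1
3 = 3·1 + 0  (stop)
So 2629/360 = [7; 3, 3, 3, 3, 3].

[7; 3, 3, 3, 3, 3]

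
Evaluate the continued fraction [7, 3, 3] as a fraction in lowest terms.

Fold from the inside: start with 3/1.
  3 + 1/3 = 10/3
  7 + 3/10 = 73/10

73/10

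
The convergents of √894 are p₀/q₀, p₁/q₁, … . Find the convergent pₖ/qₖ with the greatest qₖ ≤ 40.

√894 = [29; 1, 8, 1, 58, …] (period length 4).
Convergents:
  p_0/q_0 = 29/1
  p_1/q_1 = 30/1
  p_2/q_2 = 269/9
  p_3/q_3 = 299/10
  p_4/q_4 = 17611/589
q_3 = 10 ≤ 40 < 589 = q_4, so the answer is 299/10.

299/10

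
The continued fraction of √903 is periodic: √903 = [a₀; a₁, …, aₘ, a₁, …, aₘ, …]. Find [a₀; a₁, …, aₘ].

a₀ = ⌊√903⌋ = 30.

[30; 20, 60]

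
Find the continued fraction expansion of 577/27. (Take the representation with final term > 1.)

[21; 2, 1, 2, 3]

577 = 21·27 + 10
27 = 2·10 + 7
10 = 1·7 + 3
7 = 2·3 + 1
3 = 3·1 + 0  (stop)
So 577/27 = [21; 2, 1, 2, 3].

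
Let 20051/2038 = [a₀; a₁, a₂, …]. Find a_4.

20051 = 9·2038 + 1709   →  a_0 = 9
2038 = 1·1709 + 329   →  a_1 = 1
1709 = 5·329 + 64   →  a_2 = 5
329 = 5·64 + 9   →  a_3 = 5
64 = 7·9 + 1   →  a_4 = 7

7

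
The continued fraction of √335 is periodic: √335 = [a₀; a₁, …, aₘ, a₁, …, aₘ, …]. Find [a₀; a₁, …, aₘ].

a₀ = ⌊√335⌋ = 18.

[18; 3, 3, 3, 36]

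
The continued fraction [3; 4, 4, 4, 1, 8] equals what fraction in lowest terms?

Fold from the inside: start with 8/1.
  1 + 1/8 = 9/8
  4 + 8/9 = 44/9
  4 + 9/44 = 185/44
  4 + 44/185 = 784/185
  3 + 185/784 = 2537/784

2537/784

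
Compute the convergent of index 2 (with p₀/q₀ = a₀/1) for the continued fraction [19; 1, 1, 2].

Using pₖ = aₖpₖ₋₁ + pₖ₋₂, qₖ = aₖqₖ₋₁ + qₖ₋₂ (with p₋₁=1, p₋₂=0, q₋₁=0, q₋₂=1):
  k=0: a=19, p=19, q=1
  k=1: a=1, p=20, q=1
  k=2: a=1, p=39, q=2

39/2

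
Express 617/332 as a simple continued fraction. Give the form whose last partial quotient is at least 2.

617 = 1*332 + 285
332 = 1*285 + 47
285 = 6*47 + 3
47 = 15*3 + 2
3 = 1*2 + 1
2 = 2*1 + 0  (stop)
So 617/332 = [1; 1, 6, 15, 1, 2].

[1; 1, 6, 15, 1, 2]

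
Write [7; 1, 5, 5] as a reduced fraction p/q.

243/31

Fold from the inside: start with 5/1.
  5 + 1/5 = 26/5
  1 + 5/26 = 31/26
  7 + 26/31 = 243/31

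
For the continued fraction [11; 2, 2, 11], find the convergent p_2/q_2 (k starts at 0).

57/5

Using pₖ = aₖpₖ₋₁ + pₖ₋₂, qₖ = aₖqₖ₋₁ + qₖ₋₂ (with p₋₁=1, p₋₂=0, q₋₁=0, q₋₂=1):
  k=0: a=11, p=11, q=1
  k=1: a=2, p=23, q=2
  k=2: a=2, p=57, q=5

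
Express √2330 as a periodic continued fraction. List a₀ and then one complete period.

a₀ = ⌊√2330⌋ = 48.
With m₀=0, d₀=1 and mₖ₊₁ = dₖaₖ − mₖ, dₖ₊₁ = (n − mₖ₊₁²)/dₖ, aₖ₊₁ = ⌊(a₀+mₖ₊₁)/dₖ₊₁⌋:
  k=1: m=48, d=26, a=3
  k=2: m=30, d=55, a=1
  k=3: m=25, d=31, a=2
  k=4: m=37, d=31, a=2
  k=5: m=25, d=55, a=1
  k=6: m=30, d=26, a=3
  k=7: m=48, d=1, a=96
d=1 and a=2a₀=96 at k=7, so the next step gives (m, d) = (48, 26) again — its k=1 value — and the period has length 7.

[48; 3, 1, 2, 2, 1, 3, 96]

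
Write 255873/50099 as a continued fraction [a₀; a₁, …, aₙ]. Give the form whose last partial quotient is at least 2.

255873 = 5*50099 + 5378
50099 = 9*5378 + 1697
5378 = 3*1697 + 287
1697 = 5*287 + 262
287 = 1*262 + 25
262 = 10*25 + 12
25 = 2*12 + 1
12 = 12*1 + 0  (stop)
So 255873/50099 = [5; 9, 3, 5, 1, 10, 2, 12].

[5; 9, 3, 5, 1, 10, 2, 12]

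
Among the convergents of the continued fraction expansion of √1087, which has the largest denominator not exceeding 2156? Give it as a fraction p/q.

√1087 = [32; 1, 31, 1, 64, …] (period length 4).
Convergents:
  p_0/q_0 = 32/1
  p_1/q_1 = 33/1
  p_2/q_2 = 1055/32
  p_3/q_3 = 1088/33
  p_4/q_4 = 70687/2144
  p_5/q_5 = 71775/2177
q_4 = 2144 ≤ 2156 < 2177 = q_5, so the answer is 70687/2144.

70687/2144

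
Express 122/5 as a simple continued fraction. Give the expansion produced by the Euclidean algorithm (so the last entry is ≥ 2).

122 = 24*5 + 2
5 = 2*2 + 1
2 = 2*1 + 0  (stop)
So 122/5 = [24; 2, 2].

[24; 2, 2]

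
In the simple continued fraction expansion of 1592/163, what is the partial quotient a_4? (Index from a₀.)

2

1592 = 9·163 + 125   →  a_0 = 9
163 = 1·125 + 38   →  a_1 = 1
125 = 3·38 + 11   →  a_2 = 3
38 = 3·11 + 5   →  a_3 = 3
11 = 2·5 + 1   →  a_4 = 2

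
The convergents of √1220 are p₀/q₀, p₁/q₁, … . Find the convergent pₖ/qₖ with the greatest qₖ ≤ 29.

489/14

√1220 = [34; 1, 12, 1, 68, …] (period length 4).
Convergents:
  p_0/q_0 = 34/1
  p_1/q_1 = 35/1
  p_2/q_2 = 454/13
  p_3/q_3 = 489/14
  p_4/q_4 = 33706/965
q_3 = 14 ≤ 29 < 965 = q_4, so the answer is 489/14.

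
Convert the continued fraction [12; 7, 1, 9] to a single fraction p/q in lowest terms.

Fold from the inside: start with 9/1.
  1 + 1/9 = 10/9
  7 + 9/10 = 79/10
  12 + 10/79 = 958/79

958/79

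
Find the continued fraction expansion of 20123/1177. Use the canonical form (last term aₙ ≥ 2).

[17; 10, 3, 12, 3]

20123 = 17×1177 + 114
1177 = 10×114 + 37
114 = 3×37 + 3
37 = 12×3 + 1
3 = 3×1 + 0  (stop)
So 20123/1177 = [17; 10, 3, 12, 3].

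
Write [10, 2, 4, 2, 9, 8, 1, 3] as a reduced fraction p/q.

69961/6695

Using pₖ = aₖpₖ₋₁ + pₖ₋₂ and qₖ = aₖqₖ₋₁ + qₖ₋₂:
  k=0: a=10, p=10, q=1
  k=1: a=2, p=21, q=2
  k=2: a=4, p=94, q=9
  k=3: a=2, p=209, q=20
  k=4: a=9, p=1975, q=189
  k=5: a=8, p=16009, q=1532
  k=6: a=1, p=17984, q=1721
  k=7: a=3, p=69961, q=6695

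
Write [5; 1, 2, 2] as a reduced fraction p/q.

Using pₖ = aₖpₖ₋₁ + pₖ₋₂ and qₖ = aₖqₖ₋₁ + qₖ₋₂:
  k=0: a=5, p=5, q=1
  k=1: a=1, p=6, q=1
  k=2: a=2, p=17, q=3
  k=3: a=2, p=40, q=7

40/7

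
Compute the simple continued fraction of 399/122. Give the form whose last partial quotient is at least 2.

399 = 3·122 + 33
122 = 3·33 + 23
33 = 1·23 + 10
23 = 2·10 + 3
10 = 3·3 + 1
3 = 3·1 + 0  (stop)
So 399/122 = [3; 3, 1, 2, 3, 3].

[3; 3, 1, 2, 3, 3]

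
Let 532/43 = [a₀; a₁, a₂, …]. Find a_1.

532 = 12·43 + 16   →  a_0 = 12
43 = 2·16 + 11   →  a_1 = 2

2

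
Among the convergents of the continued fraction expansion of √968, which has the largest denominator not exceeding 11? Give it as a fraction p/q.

280/9

√968 = [31; 8, 1, 6, 1, 8, 62, …] (period length 6).
Convergents:
  p_0/q_0 = 31/1
  p_1/q_1 = 249/8
  p_2/q_2 = 280/9
  p_3/q_3 = 1929/62
q_2 = 9 ≤ 11 < 62 = q_3, so the answer is 280/9.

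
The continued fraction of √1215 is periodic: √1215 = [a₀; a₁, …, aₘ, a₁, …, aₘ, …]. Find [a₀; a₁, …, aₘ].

a₀ = ⌊√1215⌋ = 34.

[34; 1, 5, 1, 68]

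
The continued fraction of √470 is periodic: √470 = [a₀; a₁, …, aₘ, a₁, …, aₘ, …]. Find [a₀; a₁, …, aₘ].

a₀ = ⌊√470⌋ = 21.
With m₀=0, d₀=1 and mₖ₊₁ = dₖaₖ − mₖ, dₖ₊₁ = (n − mₖ₊₁²)/dₖ, aₖ₊₁ = ⌊(a₀+mₖ₊₁)/dₖ₊₁⌋:
  k=1: m=21, d=29, a=1
  k=2: m=8, d=14, a=2
  k=3: m=20, d=5, a=8
  k=4: m=20, d=14, a=2
  k=5: m=8, d=29, a=1
  k=6: m=21, d=1, a=42
d=1 and a=2a₀=42 at k=6, so the next step gives (m, d) = (21, 29) again — its k=1 value — and the period has length 6.

[21; 1, 2, 8, 2, 1, 42]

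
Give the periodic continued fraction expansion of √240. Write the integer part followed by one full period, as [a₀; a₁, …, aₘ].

a₀ = ⌊√240⌋ = 15.

[15; 2, 30]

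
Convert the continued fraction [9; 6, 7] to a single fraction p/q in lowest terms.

394/43

Using pₖ = aₖpₖ₋₁ + pₖ₋₂ and qₖ = aₖqₖ₋₁ + qₖ₋₂:
  k=0: a=9, p=9, q=1
  k=1: a=6, p=55, q=6
  k=2: a=7, p=394, q=43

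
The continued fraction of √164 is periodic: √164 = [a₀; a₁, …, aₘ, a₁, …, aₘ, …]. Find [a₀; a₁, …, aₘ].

[12; 1, 4, 6, 4, 1, 24]

a₀ = ⌊√164⌋ = 12.
With m₀=0, d₀=1 and mₖ₊₁ = dₖaₖ − mₖ, dₖ₊₁ = (n − mₖ₊₁²)/dₖ, aₖ₊₁ = ⌊(a₀+mₖ₊₁)/dₖ₊₁⌋:
  k=1: m=12, d=20, a=1
  k=2: m=8, d=5, a=4
  k=3: m=12, d=4, a=6
  k=4: m=12, d=5, a=4
  k=5: m=8, d=20, a=1
  k=6: m=12, d=1, a=24
d=1 and a=2a₀=24 at k=6, so the next step gives (m, d) = (12, 20) again — its k=1 value — and the period has length 6.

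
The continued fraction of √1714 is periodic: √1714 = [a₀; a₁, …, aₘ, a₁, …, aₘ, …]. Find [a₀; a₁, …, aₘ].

[41; 2, 2, 82]

a₀ = ⌊√1714⌋ = 41.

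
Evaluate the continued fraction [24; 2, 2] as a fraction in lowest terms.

Fold from the inside: start with 2/1.
  2 + 1/2 = 5/2
  24 + 2/5 = 122/5

122/5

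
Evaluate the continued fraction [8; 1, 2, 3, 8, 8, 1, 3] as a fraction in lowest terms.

Fold from the inside: start with 3/1.
  1 + 1/3 = 4/3
  8 + 3/4 = 35/4
  8 + 4/35 = 284/35
  3 + 35/284 = 887/284
  2 + 284/887 = 2058/887
  1 + 887/2058 = 2945/2058
  8 + 2058/2945 = 25618/2945

25618/2945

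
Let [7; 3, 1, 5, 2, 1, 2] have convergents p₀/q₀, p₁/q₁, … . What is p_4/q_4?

363/50

Using pₖ = aₖpₖ₋₁ + pₖ₋₂, qₖ = aₖqₖ₋₁ + qₖ₋₂ (with p₋₁=1, p₋₂=0, q₋₁=0, q₋₂=1):
  k=0: a=7, p=7, q=1
  k=1: a=3, p=22, q=3
  k=2: a=1, p=29, q=4
  k=3: a=5, p=167, q=23
  k=4: a=2, p=363, q=50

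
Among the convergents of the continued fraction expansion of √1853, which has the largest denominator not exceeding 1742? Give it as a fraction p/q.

39818/925

√1853 = [43; 21, 1, 1, 21, 86, …] (period length 5).
Convergents:
  p_0/q_0 = 43/1
  p_1/q_1 = 904/21
  p_2/q_2 = 947/22
  p_3/q_3 = 1851/43
  p_4/q_4 = 39818/925
  p_5/q_5 = 3426199/79593
q_4 = 925 ≤ 1742 < 79593 = q_5, so the answer is 39818/925.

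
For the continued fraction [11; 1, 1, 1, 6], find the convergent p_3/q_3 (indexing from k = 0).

35/3

Using pₖ = aₖpₖ₋₁ + pₖ₋₂, qₖ = aₖqₖ₋₁ + qₖ₋₂ (with p₋₁=1, p₋₂=0, q₋₁=0, q₋₂=1):
  k=0: a=11, p=11, q=1
  k=1: a=1, p=12, q=1
  k=2: a=1, p=23, q=2
  k=3: a=1, p=35, q=3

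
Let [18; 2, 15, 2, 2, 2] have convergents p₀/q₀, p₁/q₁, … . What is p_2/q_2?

Using pₖ = aₖpₖ₋₁ + pₖ₋₂, qₖ = aₖqₖ₋₁ + qₖ₋₂ (with p₋₁=1, p₋₂=0, q₋₁=0, q₋₂=1):
  k=0: a=18, p=18, q=1
  k=1: a=2, p=37, q=2
  k=2: a=15, p=573, q=31

573/31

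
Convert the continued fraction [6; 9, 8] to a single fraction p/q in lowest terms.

446/73

Fold from the inside: start with 8/1.
  9 + 1/8 = 73/8
  6 + 8/73 = 446/73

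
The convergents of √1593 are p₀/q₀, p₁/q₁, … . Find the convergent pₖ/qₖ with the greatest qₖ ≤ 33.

918/23

√1593 = [39; 1, 10, 2, 2, 2, 10, 1, 78, …] (period length 8).
Convergents:
  p_0/q_0 = 39/1
  p_1/q_1 = 40/1
  p_2/q_2 = 439/11
  p_3/q_3 = 918/23
  p_4/q_4 = 2275/57
q_3 = 23 ≤ 33 < 57 = q_4, so the answer is 918/23.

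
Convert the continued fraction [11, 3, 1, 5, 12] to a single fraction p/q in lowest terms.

Fold from the inside: start with 12/1.
  5 + 1/12 = 61/12
  1 + 12/61 = 73/61
  3 + 61/73 = 280/73
  11 + 73/280 = 3153/280

3153/280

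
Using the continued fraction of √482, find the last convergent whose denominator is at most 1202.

√482 = [21; 1, 20, 1, 42, …] (period length 4).
Convergents:
  p_0/q_0 = 21/1
  p_1/q_1 = 22/1
  p_2/q_2 = 461/21
  p_3/q_3 = 483/22
  p_4/q_4 = 20747/945
  p_5/q_5 = 21230/967
  p_6/q_6 = 445347/20285
q_5 = 967 ≤ 1202 < 20285 = q_6, so the answer is 21230/967.

21230/967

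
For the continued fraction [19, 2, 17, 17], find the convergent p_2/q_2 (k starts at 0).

682/35

Using pₖ = aₖpₖ₋₁ + pₖ₋₂, qₖ = aₖqₖ₋₁ + qₖ₋₂ (with p₋₁=1, p₋₂=0, q₋₁=0, q₋₂=1):
  k=0: a=19, p=19, q=1
  k=1: a=2, p=39, q=2
  k=2: a=17, p=682, q=35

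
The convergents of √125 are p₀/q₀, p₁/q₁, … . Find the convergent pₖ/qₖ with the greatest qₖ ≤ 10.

√125 = [11; 5, 1, 1, 5, 22, …] (period length 5).
Convergents:
  p_0/q_0 = 11/1
  p_1/q_1 = 56/5
  p_2/q_2 = 67/6
  p_3/q_3 = 123/11
q_2 = 6 ≤ 10 < 11 = q_3, so the answer is 67/6.

67/6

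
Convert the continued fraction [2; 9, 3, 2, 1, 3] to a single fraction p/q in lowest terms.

725/344

Using pₖ = aₖpₖ₋₁ + pₖ₋₂ and qₖ = aₖqₖ₋₁ + qₖ₋₂:
  k=0: a=2, p=2, q=1
  k=1: a=9, p=19, q=9
  k=2: a=3, p=59, q=28
  k=3: a=2, p=137, q=65
  k=4: a=1, p=196, q=93
  k=5: a=3, p=725, q=344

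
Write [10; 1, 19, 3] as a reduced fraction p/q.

668/61

Fold from the inside: start with 3/1.
  19 + 1/3 = 58/3
  1 + 3/58 = 61/58
  10 + 58/61 = 668/61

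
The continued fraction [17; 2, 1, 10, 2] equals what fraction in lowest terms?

Using pₖ = aₖpₖ₋₁ + pₖ₋₂ and qₖ = aₖqₖ₋₁ + qₖ₋₂:
  k=0: a=17, p=17, q=1
  k=1: a=2, p=35, q=2
  k=2: a=1, p=52, q=3
  k=3: a=10, p=555, q=32
  k=4: a=2, p=1162, q=67

1162/67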